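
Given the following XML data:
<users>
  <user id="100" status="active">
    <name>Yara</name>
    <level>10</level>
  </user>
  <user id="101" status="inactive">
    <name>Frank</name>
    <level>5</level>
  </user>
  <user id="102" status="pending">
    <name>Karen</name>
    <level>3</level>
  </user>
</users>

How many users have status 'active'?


Counting users with status='active':
  Yara (id=100) -> MATCH
Count: 1

ANSWER: 1


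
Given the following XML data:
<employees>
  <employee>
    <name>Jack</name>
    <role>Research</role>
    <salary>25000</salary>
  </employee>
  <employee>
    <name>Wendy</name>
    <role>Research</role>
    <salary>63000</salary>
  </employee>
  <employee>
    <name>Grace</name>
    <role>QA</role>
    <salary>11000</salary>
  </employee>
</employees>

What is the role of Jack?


Searching for <employee> with <name>Jack</name>
Found at position 1
<role>Research</role>

ANSWER: Research


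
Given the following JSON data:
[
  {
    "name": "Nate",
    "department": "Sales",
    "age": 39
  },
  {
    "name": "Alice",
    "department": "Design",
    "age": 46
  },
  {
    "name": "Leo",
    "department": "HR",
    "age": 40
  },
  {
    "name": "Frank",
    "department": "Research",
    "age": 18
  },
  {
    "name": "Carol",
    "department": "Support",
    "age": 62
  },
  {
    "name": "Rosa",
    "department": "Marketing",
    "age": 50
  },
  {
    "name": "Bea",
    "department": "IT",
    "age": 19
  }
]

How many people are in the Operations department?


Scanning records for department = Operations
  No matches found
Count: 0

ANSWER: 0


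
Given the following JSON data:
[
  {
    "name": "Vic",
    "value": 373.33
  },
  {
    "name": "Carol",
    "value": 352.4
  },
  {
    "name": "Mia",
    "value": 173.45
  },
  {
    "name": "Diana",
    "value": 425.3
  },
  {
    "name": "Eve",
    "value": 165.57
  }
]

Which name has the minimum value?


Comparing values:
  Vic: 373.33
  Carol: 352.4
  Mia: 173.45
  Diana: 425.3
  Eve: 165.57
Minimum: Eve (165.57)

ANSWER: Eve


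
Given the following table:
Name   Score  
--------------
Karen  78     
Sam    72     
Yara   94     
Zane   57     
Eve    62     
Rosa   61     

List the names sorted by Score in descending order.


Sorting by Score (descending):
  Yara: 94
  Karen: 78
  Sam: 72
  Eve: 62
  Rosa: 61
  Zane: 57


ANSWER: Yara, Karen, Sam, Eve, Rosa, Zane


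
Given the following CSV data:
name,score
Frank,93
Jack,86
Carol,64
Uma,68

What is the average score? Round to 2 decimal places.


Scores: 93, 86, 64, 68
Sum = 311
Count = 4
Average = 311 / 4 = 77.75

ANSWER: 77.75


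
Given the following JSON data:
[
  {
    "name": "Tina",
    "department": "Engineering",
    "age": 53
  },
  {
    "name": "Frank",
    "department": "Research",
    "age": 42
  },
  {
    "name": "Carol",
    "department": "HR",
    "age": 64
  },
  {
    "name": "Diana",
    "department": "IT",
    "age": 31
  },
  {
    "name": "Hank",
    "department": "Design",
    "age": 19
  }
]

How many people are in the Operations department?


Scanning records for department = Operations
  No matches found
Count: 0

ANSWER: 0


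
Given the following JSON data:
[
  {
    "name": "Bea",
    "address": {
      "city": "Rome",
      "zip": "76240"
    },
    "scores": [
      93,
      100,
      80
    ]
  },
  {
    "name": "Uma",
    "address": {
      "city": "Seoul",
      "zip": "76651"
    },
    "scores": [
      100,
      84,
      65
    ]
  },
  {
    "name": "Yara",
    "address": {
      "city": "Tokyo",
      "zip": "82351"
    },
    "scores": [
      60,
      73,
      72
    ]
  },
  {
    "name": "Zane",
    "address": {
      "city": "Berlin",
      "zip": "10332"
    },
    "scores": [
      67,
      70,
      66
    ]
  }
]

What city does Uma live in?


Path: records[1].address.city
Value: Seoul

ANSWER: Seoul


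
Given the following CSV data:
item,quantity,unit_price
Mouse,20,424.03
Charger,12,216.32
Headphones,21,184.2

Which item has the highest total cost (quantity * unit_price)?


Computing row totals:
  Mouse: 8480.6
  Charger: 2595.84
  Headphones: 3868.2
Maximum: Mouse (8480.6)

ANSWER: Mouse


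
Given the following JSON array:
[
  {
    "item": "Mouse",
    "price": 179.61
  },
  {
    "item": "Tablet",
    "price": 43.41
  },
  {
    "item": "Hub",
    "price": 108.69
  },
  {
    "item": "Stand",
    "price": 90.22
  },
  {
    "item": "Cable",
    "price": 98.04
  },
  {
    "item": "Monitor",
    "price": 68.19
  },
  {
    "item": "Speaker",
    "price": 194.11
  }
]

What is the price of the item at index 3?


Array index 3 -> Stand
price = 90.22

ANSWER: 90.22


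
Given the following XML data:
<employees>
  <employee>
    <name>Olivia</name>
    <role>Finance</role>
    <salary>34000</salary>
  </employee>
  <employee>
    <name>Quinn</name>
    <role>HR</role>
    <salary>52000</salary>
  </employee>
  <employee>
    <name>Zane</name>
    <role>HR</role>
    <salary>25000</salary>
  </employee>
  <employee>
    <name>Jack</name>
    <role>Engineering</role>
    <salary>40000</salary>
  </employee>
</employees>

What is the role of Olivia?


Searching for <employee> with <name>Olivia</name>
Found at position 1
<role>Finance</role>

ANSWER: Finance


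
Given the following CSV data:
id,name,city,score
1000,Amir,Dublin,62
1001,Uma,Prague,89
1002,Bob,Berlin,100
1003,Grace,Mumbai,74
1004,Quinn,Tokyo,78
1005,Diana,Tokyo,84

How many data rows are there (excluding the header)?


Counting rows (excluding header):
Header: id,name,city,score
Data rows: 6

ANSWER: 6


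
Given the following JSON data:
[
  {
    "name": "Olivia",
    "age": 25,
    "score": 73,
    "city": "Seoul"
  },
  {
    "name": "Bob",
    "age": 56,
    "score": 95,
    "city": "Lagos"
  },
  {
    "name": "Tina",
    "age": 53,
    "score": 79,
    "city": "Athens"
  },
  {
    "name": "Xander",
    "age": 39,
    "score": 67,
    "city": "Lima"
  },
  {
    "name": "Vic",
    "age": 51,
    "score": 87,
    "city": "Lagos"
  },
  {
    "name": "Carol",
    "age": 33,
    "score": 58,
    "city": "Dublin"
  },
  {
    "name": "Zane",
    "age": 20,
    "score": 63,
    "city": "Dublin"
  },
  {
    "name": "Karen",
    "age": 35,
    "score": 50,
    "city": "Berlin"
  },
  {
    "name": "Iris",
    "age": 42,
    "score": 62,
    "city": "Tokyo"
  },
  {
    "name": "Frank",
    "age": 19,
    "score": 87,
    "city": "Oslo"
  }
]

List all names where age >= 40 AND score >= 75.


Checking both conditions:
  Olivia (age=25, score=73) -> no
  Bob (age=56, score=95) -> YES
  Tina (age=53, score=79) -> YES
  Xander (age=39, score=67) -> no
  Vic (age=51, score=87) -> YES
  Carol (age=33, score=58) -> no
  Zane (age=20, score=63) -> no
  Karen (age=35, score=50) -> no
  Iris (age=42, score=62) -> no
  Frank (age=19, score=87) -> no


ANSWER: Bob, Tina, Vic


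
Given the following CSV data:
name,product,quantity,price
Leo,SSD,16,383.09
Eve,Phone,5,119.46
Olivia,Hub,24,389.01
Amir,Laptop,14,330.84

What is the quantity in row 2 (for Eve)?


Row 2: Eve
Column 'quantity' = 5

ANSWER: 5


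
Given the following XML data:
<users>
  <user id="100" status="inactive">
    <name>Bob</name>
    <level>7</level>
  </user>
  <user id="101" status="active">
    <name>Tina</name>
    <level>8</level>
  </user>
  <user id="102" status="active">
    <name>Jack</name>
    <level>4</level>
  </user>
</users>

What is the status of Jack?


Finding user with name = Jack
user id="102" status="active"

ANSWER: active


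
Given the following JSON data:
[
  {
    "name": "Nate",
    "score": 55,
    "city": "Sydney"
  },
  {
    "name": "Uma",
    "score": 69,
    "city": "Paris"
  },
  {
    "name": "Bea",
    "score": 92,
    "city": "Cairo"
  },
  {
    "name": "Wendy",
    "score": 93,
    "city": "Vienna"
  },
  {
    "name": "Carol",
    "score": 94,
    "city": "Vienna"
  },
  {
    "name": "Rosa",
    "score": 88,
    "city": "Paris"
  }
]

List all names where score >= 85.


Filtering records where score >= 85:
  Nate (score=55) -> no
  Uma (score=69) -> no
  Bea (score=92) -> YES
  Wendy (score=93) -> YES
  Carol (score=94) -> YES
  Rosa (score=88) -> YES


ANSWER: Bea, Wendy, Carol, Rosa


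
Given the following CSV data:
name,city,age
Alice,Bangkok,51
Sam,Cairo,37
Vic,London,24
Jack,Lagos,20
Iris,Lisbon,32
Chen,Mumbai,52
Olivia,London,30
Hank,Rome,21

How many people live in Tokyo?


Scanning city column for 'Tokyo':
Total matches: 0

ANSWER: 0


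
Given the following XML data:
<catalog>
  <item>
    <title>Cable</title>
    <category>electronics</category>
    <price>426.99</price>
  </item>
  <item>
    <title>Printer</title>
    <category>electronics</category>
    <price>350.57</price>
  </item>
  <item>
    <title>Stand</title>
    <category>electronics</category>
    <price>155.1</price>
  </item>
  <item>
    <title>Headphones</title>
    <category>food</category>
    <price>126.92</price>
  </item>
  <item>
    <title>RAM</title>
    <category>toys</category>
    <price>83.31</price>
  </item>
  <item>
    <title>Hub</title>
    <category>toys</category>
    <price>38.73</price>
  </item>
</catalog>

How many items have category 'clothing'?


Scanning <item> elements for <category>clothing</category>:
Count: 0

ANSWER: 0


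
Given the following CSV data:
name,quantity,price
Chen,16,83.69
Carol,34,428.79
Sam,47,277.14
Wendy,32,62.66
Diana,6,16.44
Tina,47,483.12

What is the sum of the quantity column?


Values in 'quantity' column:
  Row 1: 16
  Row 2: 34
  Row 3: 47
  Row 4: 32
  Row 5: 6
  Row 6: 47
Sum = 16 + 34 + 47 + 32 + 6 + 47 = 182

ANSWER: 182


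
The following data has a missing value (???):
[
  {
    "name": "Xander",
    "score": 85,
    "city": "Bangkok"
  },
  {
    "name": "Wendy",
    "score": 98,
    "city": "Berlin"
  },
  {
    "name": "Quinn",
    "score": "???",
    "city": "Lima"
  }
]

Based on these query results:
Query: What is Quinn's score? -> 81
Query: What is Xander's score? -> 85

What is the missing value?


The missing value is Quinn's score
From query: Quinn's score = 81

ANSWER: 81


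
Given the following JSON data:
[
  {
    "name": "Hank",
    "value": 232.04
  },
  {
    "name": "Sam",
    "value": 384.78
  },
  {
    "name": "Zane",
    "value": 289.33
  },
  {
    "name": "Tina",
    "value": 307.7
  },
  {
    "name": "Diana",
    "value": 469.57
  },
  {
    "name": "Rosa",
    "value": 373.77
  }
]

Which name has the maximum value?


Comparing values:
  Hank: 232.04
  Sam: 384.78
  Zane: 289.33
  Tina: 307.7
  Diana: 469.57
  Rosa: 373.77
Maximum: Diana (469.57)

ANSWER: Diana


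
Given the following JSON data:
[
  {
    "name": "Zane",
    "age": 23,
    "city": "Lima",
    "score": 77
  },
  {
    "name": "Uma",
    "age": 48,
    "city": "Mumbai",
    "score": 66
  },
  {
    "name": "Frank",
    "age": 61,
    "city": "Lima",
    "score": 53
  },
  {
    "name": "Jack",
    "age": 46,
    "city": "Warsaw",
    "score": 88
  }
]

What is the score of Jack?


Looking up record where name = Jack
Record index: 3
Field 'score' = 88

ANSWER: 88


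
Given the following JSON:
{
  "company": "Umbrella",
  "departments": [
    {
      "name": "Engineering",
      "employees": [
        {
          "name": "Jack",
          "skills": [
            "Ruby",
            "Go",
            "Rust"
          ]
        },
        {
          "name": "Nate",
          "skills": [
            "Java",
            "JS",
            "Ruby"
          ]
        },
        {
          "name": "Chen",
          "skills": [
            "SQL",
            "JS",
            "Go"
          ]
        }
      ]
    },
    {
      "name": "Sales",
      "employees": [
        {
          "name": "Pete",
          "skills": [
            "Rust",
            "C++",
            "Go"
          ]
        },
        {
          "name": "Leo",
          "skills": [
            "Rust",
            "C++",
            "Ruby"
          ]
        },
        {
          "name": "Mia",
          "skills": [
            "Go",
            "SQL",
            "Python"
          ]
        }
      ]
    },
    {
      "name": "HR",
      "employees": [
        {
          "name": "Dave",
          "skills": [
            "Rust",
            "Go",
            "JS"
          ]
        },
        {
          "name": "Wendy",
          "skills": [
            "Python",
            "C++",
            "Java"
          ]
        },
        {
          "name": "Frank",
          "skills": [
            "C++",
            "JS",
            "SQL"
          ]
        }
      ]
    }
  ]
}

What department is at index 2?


Path: departments[2].name
Value: HR

ANSWER: HR


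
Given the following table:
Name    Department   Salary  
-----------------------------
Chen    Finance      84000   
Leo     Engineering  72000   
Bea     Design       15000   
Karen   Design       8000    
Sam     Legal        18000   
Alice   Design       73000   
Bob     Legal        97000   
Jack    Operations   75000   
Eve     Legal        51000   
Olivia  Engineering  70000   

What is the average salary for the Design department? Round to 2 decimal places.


Design department members:
  Bea: 15000
  Karen: 8000
  Alice: 73000
Sum = 96000
Count = 3
Average = 96000 / 3 = 32000.00

ANSWER: 32000.00


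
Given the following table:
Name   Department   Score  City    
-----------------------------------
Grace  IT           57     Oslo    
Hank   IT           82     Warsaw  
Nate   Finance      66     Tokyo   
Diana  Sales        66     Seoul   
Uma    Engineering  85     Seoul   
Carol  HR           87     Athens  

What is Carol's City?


Row 6: Carol
City = Athens

ANSWER: Athens


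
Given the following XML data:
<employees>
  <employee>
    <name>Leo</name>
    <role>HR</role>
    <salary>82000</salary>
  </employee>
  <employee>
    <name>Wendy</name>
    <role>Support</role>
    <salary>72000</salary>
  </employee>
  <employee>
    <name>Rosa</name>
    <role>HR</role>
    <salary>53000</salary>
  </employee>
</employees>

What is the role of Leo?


Searching for <employee> with <name>Leo</name>
Found at position 1
<role>HR</role>

ANSWER: HR


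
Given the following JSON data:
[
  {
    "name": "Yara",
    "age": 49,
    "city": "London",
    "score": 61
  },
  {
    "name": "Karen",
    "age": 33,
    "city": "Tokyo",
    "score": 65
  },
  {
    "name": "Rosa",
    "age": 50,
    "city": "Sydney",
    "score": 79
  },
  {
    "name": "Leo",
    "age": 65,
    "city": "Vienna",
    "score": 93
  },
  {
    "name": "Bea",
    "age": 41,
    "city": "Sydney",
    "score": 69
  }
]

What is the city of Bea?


Looking up record where name = Bea
Record index: 4
Field 'city' = Sydney

ANSWER: Sydney


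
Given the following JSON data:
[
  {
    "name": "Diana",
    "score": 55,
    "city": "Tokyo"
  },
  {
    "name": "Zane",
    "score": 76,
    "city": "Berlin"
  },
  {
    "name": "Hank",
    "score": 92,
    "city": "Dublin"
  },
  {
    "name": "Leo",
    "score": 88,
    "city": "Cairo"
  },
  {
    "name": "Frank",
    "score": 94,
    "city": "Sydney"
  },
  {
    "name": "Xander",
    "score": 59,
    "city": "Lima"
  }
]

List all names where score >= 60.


Filtering records where score >= 60:
  Diana (score=55) -> no
  Zane (score=76) -> YES
  Hank (score=92) -> YES
  Leo (score=88) -> YES
  Frank (score=94) -> YES
  Xander (score=59) -> no


ANSWER: Zane, Hank, Leo, Frank


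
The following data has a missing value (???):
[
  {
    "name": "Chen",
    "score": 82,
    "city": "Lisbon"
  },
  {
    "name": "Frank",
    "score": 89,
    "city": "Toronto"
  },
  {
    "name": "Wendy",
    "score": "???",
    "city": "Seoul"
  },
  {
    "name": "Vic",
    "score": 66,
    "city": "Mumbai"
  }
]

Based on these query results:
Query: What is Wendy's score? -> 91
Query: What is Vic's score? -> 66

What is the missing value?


The missing value is Wendy's score
From query: Wendy's score = 91

ANSWER: 91


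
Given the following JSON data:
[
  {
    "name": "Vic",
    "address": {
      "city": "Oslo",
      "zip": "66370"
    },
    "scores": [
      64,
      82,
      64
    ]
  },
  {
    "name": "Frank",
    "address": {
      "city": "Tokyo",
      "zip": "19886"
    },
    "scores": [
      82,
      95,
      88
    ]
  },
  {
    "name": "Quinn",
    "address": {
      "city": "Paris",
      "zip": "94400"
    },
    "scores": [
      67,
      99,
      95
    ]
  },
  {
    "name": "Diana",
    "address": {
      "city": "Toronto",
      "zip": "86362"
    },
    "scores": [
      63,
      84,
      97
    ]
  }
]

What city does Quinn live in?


Path: records[2].address.city
Value: Paris

ANSWER: Paris


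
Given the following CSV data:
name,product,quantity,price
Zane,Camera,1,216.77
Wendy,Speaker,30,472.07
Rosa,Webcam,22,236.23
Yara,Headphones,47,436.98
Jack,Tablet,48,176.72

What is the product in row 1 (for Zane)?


Row 1: Zane
Column 'product' = Camera

ANSWER: Camera


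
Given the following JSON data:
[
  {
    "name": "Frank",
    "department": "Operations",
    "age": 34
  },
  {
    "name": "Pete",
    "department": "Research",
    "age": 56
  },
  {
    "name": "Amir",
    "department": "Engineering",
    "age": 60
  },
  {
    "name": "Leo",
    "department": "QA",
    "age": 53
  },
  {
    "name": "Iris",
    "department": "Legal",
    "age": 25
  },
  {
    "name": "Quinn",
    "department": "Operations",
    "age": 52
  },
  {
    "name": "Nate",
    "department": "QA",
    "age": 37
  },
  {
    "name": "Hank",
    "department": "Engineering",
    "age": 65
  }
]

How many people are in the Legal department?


Scanning records for department = Legal
  Record 4: Iris
Count: 1

ANSWER: 1


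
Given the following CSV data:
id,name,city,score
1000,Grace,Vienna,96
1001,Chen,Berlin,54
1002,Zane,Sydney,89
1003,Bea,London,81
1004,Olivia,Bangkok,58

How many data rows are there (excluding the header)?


Counting rows (excluding header):
Header: id,name,city,score
Data rows: 5

ANSWER: 5


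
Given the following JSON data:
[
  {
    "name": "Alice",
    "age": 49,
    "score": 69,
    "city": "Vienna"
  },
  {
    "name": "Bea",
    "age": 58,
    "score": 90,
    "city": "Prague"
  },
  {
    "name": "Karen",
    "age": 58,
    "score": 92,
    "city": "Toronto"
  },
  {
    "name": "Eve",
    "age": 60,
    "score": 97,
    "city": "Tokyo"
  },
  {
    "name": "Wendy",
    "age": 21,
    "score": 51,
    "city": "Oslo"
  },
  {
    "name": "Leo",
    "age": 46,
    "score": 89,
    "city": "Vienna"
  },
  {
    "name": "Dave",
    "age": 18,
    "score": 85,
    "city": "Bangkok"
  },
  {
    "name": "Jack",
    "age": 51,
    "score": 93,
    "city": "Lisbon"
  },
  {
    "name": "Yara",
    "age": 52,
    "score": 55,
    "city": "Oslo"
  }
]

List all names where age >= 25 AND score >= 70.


Checking both conditions:
  Alice (age=49, score=69) -> no
  Bea (age=58, score=90) -> YES
  Karen (age=58, score=92) -> YES
  Eve (age=60, score=97) -> YES
  Wendy (age=21, score=51) -> no
  Leo (age=46, score=89) -> YES
  Dave (age=18, score=85) -> no
  Jack (age=51, score=93) -> YES
  Yara (age=52, score=55) -> no


ANSWER: Bea, Karen, Eve, Leo, Jack


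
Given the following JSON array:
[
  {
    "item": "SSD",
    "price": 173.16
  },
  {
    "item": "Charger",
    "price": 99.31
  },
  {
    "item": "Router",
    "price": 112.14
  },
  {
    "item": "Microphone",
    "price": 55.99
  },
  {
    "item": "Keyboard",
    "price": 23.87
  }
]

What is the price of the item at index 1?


Array index 1 -> Charger
price = 99.31

ANSWER: 99.31


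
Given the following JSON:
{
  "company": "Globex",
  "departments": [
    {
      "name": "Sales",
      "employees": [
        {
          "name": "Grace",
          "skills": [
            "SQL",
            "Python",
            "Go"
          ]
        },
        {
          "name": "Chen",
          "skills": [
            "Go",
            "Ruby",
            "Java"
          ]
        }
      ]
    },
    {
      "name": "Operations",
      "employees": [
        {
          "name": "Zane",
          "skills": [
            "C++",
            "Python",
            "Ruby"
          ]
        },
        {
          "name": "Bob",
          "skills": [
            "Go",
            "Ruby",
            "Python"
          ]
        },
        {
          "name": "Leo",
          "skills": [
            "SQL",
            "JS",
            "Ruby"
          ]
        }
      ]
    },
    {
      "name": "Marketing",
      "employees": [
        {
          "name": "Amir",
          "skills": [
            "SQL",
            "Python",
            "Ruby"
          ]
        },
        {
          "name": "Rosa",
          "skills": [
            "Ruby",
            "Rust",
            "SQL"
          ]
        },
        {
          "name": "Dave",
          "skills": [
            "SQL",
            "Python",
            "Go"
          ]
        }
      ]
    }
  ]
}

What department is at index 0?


Path: departments[0].name
Value: Sales

ANSWER: Sales


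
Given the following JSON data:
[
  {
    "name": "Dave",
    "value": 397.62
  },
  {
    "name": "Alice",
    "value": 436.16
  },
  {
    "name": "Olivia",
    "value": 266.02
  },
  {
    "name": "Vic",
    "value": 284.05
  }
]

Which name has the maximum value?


Comparing values:
  Dave: 397.62
  Alice: 436.16
  Olivia: 266.02
  Vic: 284.05
Maximum: Alice (436.16)

ANSWER: Alice


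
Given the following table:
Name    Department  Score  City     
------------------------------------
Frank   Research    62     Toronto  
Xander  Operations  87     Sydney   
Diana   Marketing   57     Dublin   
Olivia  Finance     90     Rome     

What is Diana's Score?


Row 3: Diana
Score = 57

ANSWER: 57


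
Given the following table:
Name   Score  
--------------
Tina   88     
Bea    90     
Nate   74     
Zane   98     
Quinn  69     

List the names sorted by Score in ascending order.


Sorting by Score (ascending):
  Quinn: 69
  Nate: 74
  Tina: 88
  Bea: 90
  Zane: 98


ANSWER: Quinn, Nate, Tina, Bea, Zane


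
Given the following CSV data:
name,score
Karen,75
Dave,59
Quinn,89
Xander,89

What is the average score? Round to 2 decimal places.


Scores: 75, 59, 89, 89
Sum = 312
Count = 4
Average = 312 / 4 = 78.00

ANSWER: 78.00


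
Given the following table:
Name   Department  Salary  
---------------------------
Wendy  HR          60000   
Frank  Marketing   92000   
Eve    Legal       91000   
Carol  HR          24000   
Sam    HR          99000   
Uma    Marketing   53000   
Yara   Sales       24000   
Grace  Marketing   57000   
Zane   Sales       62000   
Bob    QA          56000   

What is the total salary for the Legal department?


Legal department members:
  Eve: 91000
Total = 91000 = 91000

ANSWER: 91000


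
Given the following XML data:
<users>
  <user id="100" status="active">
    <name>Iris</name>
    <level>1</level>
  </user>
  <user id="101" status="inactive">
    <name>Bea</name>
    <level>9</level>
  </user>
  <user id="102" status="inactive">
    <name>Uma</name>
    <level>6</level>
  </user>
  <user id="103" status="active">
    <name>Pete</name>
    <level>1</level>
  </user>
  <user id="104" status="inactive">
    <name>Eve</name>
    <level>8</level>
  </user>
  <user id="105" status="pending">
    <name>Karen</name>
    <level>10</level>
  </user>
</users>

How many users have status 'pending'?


Counting users with status='pending':
  Karen (id=105) -> MATCH
Count: 1

ANSWER: 1


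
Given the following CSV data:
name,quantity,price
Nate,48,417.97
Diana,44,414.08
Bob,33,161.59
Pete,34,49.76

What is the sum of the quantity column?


Values in 'quantity' column:
  Row 1: 48
  Row 2: 44
  Row 3: 33
  Row 4: 34
Sum = 48 + 44 + 33 + 34 = 159

ANSWER: 159


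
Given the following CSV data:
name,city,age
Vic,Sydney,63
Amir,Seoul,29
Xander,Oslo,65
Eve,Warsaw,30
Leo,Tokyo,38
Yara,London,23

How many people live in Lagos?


Scanning city column for 'Lagos':
Total matches: 0

ANSWER: 0


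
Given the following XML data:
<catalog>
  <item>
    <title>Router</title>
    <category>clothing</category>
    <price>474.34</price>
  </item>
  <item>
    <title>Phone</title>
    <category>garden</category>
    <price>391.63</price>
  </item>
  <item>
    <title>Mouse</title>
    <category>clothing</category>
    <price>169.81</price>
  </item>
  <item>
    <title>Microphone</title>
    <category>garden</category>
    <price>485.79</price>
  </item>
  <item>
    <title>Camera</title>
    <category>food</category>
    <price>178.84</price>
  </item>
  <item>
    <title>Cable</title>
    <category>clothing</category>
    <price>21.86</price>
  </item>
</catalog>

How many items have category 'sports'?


Scanning <item> elements for <category>sports</category>:
Count: 0

ANSWER: 0


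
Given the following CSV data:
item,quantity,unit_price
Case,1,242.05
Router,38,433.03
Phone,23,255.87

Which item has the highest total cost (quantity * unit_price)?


Computing row totals:
  Case: 242.05
  Router: 16455.14
  Phone: 5885.01
Maximum: Router (16455.14)

ANSWER: Router


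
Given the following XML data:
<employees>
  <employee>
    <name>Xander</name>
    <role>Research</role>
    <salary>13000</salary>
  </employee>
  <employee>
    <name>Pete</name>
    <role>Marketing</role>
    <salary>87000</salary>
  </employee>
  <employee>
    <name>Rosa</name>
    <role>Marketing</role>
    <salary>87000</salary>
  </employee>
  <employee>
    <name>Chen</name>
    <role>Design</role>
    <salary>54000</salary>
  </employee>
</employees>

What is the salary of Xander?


Searching for <employee> with <name>Xander</name>
Found at position 1
<salary>13000</salary>

ANSWER: 13000


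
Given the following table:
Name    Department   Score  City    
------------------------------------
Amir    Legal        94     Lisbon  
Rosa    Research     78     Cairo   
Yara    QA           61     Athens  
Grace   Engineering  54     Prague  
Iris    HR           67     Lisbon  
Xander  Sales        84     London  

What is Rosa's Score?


Row 2: Rosa
Score = 78

ANSWER: 78


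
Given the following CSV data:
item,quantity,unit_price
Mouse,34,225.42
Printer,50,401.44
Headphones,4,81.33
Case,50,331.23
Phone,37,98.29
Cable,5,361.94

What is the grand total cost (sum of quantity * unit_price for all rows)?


Computing row totals:
  Mouse: 34 * 225.42 = 7664.28
  Printer: 50 * 401.44 = 20072.0
  Headphones: 4 * 81.33 = 325.32
  Case: 50 * 331.23 = 16561.5
  Phone: 37 * 98.29 = 3636.73
  Cable: 5 * 361.94 = 1809.7
Grand total = 7664.28 + 20072.0 + 325.32 + 16561.5 + 3636.73 + 1809.7 = 50069.53

ANSWER: 50069.53


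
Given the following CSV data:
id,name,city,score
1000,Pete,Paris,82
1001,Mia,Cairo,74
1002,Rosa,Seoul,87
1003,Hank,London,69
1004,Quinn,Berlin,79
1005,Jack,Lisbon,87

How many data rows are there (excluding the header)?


Counting rows (excluding header):
Header: id,name,city,score
Data rows: 6

ANSWER: 6


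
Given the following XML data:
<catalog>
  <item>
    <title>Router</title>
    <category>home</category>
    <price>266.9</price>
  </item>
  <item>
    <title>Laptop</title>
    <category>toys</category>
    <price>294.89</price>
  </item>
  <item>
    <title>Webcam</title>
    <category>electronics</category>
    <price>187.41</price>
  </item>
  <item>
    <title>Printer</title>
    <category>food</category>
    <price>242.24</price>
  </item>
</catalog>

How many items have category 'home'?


Scanning <item> elements for <category>home</category>:
  Item 1: Router -> MATCH
Count: 1

ANSWER: 1


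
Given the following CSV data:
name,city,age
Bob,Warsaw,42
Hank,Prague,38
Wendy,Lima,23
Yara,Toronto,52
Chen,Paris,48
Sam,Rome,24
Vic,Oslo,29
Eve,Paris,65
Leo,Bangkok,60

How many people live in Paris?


Scanning city column for 'Paris':
  Row 5: Chen -> MATCH
  Row 8: Eve -> MATCH
Total matches: 2

ANSWER: 2


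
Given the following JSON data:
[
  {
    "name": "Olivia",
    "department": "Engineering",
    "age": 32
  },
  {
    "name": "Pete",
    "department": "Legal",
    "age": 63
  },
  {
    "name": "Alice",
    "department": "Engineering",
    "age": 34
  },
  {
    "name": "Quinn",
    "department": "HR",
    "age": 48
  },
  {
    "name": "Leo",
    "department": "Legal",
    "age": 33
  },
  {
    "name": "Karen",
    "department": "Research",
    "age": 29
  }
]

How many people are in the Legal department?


Scanning records for department = Legal
  Record 1: Pete
  Record 4: Leo
Count: 2

ANSWER: 2


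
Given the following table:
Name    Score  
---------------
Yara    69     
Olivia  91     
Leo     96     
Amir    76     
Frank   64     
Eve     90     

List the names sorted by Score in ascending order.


Sorting by Score (ascending):
  Frank: 64
  Yara: 69
  Amir: 76
  Eve: 90
  Olivia: 91
  Leo: 96


ANSWER: Frank, Yara, Amir, Eve, Olivia, Leo


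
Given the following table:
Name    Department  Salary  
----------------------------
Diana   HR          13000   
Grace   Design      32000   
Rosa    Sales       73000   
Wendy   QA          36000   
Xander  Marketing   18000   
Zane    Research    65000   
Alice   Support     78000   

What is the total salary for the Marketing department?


Marketing department members:
  Xander: 18000
Total = 18000 = 18000

ANSWER: 18000


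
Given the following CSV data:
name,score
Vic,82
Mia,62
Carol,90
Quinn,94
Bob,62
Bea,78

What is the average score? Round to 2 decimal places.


Scores: 82, 62, 90, 94, 62, 78
Sum = 468
Count = 6
Average = 468 / 6 = 78.00

ANSWER: 78.00


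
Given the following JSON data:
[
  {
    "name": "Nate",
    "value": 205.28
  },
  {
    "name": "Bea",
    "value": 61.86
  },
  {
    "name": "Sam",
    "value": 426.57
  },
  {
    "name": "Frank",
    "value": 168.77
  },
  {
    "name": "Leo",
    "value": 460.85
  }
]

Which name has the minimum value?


Comparing values:
  Nate: 205.28
  Bea: 61.86
  Sam: 426.57
  Frank: 168.77
  Leo: 460.85
Minimum: Bea (61.86)

ANSWER: Bea


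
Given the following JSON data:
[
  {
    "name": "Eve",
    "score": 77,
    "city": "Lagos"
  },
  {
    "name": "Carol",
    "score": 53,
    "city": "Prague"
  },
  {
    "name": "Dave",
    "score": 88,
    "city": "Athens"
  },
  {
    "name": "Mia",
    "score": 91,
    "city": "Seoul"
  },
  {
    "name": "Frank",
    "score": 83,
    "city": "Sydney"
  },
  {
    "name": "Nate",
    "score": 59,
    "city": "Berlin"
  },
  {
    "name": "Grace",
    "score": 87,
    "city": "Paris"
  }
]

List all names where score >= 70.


Filtering records where score >= 70:
  Eve (score=77) -> YES
  Carol (score=53) -> no
  Dave (score=88) -> YES
  Mia (score=91) -> YES
  Frank (score=83) -> YES
  Nate (score=59) -> no
  Grace (score=87) -> YES


ANSWER: Eve, Dave, Mia, Frank, Grace


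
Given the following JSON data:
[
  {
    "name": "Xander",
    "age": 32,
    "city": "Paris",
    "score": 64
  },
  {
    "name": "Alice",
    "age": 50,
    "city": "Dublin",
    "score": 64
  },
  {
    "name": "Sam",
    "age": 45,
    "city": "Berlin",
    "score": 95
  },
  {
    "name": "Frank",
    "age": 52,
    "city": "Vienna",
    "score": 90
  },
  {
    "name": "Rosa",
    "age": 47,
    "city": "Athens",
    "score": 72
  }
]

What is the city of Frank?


Looking up record where name = Frank
Record index: 3
Field 'city' = Vienna

ANSWER: Vienna


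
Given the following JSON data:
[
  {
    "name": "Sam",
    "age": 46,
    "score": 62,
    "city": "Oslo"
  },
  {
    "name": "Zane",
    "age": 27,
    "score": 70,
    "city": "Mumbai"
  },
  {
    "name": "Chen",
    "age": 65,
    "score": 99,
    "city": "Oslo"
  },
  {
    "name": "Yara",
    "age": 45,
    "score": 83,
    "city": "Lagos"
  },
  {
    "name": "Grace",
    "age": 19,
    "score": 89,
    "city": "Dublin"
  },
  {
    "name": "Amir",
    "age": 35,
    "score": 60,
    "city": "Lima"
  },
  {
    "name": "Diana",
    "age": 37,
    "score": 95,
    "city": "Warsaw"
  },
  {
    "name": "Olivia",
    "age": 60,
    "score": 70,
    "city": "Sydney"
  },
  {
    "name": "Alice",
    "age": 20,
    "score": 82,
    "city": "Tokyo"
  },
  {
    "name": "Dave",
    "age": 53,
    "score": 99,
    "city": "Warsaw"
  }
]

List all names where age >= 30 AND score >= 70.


Checking both conditions:
  Sam (age=46, score=62) -> no
  Zane (age=27, score=70) -> no
  Chen (age=65, score=99) -> YES
  Yara (age=45, score=83) -> YES
  Grace (age=19, score=89) -> no
  Amir (age=35, score=60) -> no
  Diana (age=37, score=95) -> YES
  Olivia (age=60, score=70) -> YES
  Alice (age=20, score=82) -> no
  Dave (age=53, score=99) -> YES


ANSWER: Chen, Yara, Diana, Olivia, Dave


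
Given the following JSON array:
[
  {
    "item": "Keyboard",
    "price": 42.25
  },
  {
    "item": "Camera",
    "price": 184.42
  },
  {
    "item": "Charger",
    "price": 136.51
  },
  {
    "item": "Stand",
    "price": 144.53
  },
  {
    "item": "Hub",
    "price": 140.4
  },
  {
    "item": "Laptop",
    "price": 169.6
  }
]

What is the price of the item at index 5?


Array index 5 -> Laptop
price = 169.6

ANSWER: 169.6


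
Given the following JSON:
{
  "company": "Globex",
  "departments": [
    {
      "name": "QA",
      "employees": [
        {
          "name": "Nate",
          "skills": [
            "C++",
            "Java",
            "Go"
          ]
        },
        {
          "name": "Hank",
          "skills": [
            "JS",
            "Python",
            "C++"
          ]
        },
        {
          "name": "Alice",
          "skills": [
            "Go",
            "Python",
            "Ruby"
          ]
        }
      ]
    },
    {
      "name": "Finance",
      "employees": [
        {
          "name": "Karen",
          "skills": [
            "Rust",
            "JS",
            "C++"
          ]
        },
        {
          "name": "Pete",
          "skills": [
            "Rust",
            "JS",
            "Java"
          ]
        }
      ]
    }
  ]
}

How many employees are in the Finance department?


Path: departments[1].employees
Count: 2

ANSWER: 2


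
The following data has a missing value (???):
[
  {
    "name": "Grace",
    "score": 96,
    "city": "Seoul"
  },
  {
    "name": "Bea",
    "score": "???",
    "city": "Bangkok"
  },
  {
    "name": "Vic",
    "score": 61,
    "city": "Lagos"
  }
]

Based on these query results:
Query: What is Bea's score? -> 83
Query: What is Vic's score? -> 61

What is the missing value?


The missing value is Bea's score
From query: Bea's score = 83

ANSWER: 83


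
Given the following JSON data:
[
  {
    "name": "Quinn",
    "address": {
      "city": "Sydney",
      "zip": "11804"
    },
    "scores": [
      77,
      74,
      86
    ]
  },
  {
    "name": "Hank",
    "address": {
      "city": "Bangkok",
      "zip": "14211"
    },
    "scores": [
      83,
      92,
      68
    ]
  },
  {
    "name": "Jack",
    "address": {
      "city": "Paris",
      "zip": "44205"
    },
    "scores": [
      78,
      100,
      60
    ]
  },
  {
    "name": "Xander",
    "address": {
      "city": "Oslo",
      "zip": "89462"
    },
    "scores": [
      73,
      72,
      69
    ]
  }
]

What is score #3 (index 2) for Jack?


Path: records[2].scores[2]
Value: 60

ANSWER: 60


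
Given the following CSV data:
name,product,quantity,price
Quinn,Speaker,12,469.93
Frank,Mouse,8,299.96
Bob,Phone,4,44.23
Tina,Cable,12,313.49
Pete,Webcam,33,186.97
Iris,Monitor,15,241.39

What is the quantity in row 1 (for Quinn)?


Row 1: Quinn
Column 'quantity' = 12

ANSWER: 12


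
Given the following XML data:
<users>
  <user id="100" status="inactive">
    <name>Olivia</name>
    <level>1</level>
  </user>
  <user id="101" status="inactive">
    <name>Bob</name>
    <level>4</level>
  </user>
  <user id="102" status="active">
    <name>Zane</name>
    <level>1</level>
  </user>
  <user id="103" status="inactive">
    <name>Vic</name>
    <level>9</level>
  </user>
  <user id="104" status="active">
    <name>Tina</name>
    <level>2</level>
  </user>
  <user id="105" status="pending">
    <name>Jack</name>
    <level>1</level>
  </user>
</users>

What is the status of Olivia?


Finding user with name = Olivia
user id="100" status="inactive"

ANSWER: inactive


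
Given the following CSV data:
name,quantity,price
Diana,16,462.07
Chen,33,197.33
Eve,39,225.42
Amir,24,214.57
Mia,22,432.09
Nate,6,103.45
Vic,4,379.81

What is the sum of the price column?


Values in 'price' column:
  Row 1: 462.07
  Row 2: 197.33
  Row 3: 225.42
  Row 4: 214.57
  Row 5: 432.09
  Row 6: 103.45
  Row 7: 379.81
Sum = 462.07 + 197.33 + 225.42 + 214.57 + 432.09 + 103.45 + 379.81 = 2014.74

ANSWER: 2014.74


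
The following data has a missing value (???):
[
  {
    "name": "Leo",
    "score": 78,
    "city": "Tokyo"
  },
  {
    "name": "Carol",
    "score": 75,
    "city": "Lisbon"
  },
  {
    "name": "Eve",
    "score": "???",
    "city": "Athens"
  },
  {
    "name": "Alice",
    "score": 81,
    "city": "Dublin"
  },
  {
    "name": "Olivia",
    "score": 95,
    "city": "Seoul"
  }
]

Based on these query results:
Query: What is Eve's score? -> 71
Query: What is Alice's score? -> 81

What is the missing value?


The missing value is Eve's score
From query: Eve's score = 71

ANSWER: 71


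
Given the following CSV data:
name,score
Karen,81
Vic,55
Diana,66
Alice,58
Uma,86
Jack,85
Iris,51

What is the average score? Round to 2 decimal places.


Scores: 81, 55, 66, 58, 86, 85, 51
Sum = 482
Count = 7
Average = 482 / 7 = 68.86

ANSWER: 68.86


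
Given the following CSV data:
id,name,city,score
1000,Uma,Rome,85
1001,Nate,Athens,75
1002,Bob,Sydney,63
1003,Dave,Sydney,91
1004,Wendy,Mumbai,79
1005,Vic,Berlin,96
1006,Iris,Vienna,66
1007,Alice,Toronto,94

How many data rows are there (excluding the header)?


Counting rows (excluding header):
Header: id,name,city,score
Data rows: 8

ANSWER: 8


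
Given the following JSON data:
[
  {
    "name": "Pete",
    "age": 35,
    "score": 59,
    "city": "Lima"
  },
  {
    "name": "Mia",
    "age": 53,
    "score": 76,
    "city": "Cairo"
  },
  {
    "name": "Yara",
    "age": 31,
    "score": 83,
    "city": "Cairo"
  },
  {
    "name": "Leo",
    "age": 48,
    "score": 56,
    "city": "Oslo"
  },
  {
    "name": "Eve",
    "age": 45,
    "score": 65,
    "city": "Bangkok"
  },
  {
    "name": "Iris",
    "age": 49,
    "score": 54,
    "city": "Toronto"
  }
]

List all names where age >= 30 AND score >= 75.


Checking both conditions:
  Pete (age=35, score=59) -> no
  Mia (age=53, score=76) -> YES
  Yara (age=31, score=83) -> YES
  Leo (age=48, score=56) -> no
  Eve (age=45, score=65) -> no
  Iris (age=49, score=54) -> no


ANSWER: Mia, Yara


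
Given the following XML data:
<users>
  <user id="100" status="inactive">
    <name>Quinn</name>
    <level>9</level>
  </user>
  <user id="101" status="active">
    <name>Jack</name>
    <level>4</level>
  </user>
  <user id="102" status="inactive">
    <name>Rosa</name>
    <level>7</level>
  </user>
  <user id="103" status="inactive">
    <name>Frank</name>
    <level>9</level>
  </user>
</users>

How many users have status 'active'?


Counting users with status='active':
  Jack (id=101) -> MATCH
Count: 1

ANSWER: 1


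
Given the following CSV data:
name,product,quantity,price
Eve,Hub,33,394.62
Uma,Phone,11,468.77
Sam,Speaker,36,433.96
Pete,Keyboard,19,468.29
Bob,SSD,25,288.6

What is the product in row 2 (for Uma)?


Row 2: Uma
Column 'product' = Phone

ANSWER: Phone


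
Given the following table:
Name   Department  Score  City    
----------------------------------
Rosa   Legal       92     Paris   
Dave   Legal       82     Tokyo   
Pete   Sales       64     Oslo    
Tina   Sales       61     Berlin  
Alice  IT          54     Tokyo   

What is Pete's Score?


Row 3: Pete
Score = 64

ANSWER: 64


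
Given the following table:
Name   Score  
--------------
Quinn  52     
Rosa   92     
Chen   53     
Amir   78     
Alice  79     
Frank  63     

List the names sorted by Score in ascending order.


Sorting by Score (ascending):
  Quinn: 52
  Chen: 53
  Frank: 63
  Amir: 78
  Alice: 79
  Rosa: 92


ANSWER: Quinn, Chen, Frank, Amir, Alice, Rosa
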